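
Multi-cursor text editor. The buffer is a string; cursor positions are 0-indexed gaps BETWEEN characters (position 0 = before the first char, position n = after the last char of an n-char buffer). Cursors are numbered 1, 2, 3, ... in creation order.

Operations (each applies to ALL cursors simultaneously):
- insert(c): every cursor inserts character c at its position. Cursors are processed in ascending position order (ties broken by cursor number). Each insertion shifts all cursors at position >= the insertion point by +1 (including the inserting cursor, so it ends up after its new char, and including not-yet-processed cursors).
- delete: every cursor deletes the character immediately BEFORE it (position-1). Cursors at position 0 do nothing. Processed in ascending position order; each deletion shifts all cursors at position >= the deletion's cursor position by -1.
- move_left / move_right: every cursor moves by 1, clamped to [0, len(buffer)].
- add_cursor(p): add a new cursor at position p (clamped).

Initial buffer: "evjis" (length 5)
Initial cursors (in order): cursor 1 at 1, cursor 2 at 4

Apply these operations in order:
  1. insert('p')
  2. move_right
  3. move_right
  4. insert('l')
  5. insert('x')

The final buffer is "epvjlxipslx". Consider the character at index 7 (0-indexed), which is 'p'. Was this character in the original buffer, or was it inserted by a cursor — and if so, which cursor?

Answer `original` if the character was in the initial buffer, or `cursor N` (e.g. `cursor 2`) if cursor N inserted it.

After op 1 (insert('p')): buffer="epvjips" (len 7), cursors c1@2 c2@6, authorship .1...2.
After op 2 (move_right): buffer="epvjips" (len 7), cursors c1@3 c2@7, authorship .1...2.
After op 3 (move_right): buffer="epvjips" (len 7), cursors c1@4 c2@7, authorship .1...2.
After op 4 (insert('l')): buffer="epvjlipsl" (len 9), cursors c1@5 c2@9, authorship .1..1.2.2
After op 5 (insert('x')): buffer="epvjlxipslx" (len 11), cursors c1@6 c2@11, authorship .1..11.2.22
Authorship (.=original, N=cursor N): . 1 . . 1 1 . 2 . 2 2
Index 7: author = 2

Answer: cursor 2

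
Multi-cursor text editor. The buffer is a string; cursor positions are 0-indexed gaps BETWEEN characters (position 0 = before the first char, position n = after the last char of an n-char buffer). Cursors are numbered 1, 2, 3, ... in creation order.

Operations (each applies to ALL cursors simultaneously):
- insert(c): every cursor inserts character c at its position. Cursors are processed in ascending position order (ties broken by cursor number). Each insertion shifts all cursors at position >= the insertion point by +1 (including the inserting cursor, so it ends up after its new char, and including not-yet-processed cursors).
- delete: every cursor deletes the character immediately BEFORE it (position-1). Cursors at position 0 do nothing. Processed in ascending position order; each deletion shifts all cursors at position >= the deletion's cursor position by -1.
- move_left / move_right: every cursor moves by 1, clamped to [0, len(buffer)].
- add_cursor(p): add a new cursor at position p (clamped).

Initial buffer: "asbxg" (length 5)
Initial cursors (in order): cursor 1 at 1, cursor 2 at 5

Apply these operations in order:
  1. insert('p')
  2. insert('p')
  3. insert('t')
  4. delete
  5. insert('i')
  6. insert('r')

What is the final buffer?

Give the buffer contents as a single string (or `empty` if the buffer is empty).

Answer: appirsbxgppir

Derivation:
After op 1 (insert('p')): buffer="apsbxgp" (len 7), cursors c1@2 c2@7, authorship .1....2
After op 2 (insert('p')): buffer="appsbxgpp" (len 9), cursors c1@3 c2@9, authorship .11....22
After op 3 (insert('t')): buffer="apptsbxgppt" (len 11), cursors c1@4 c2@11, authorship .111....222
After op 4 (delete): buffer="appsbxgpp" (len 9), cursors c1@3 c2@9, authorship .11....22
After op 5 (insert('i')): buffer="appisbxgppi" (len 11), cursors c1@4 c2@11, authorship .111....222
After op 6 (insert('r')): buffer="appirsbxgppir" (len 13), cursors c1@5 c2@13, authorship .1111....2222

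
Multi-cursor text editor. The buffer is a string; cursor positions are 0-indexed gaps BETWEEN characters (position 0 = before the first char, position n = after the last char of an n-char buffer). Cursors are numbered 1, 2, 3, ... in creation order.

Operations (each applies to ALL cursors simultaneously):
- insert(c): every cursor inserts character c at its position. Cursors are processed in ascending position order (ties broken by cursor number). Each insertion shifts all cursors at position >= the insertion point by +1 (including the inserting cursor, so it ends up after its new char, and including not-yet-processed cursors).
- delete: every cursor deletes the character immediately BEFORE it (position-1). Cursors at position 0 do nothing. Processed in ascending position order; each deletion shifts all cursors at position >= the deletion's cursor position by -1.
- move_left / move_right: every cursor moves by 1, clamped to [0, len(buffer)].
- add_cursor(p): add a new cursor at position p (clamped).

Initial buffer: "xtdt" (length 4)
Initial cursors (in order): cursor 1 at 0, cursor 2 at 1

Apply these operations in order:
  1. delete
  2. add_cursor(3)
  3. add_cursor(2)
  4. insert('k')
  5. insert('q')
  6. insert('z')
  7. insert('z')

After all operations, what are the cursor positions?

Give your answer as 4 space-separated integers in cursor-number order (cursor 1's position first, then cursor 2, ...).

After op 1 (delete): buffer="tdt" (len 3), cursors c1@0 c2@0, authorship ...
After op 2 (add_cursor(3)): buffer="tdt" (len 3), cursors c1@0 c2@0 c3@3, authorship ...
After op 3 (add_cursor(2)): buffer="tdt" (len 3), cursors c1@0 c2@0 c4@2 c3@3, authorship ...
After op 4 (insert('k')): buffer="kktdktk" (len 7), cursors c1@2 c2@2 c4@5 c3@7, authorship 12..4.3
After op 5 (insert('q')): buffer="kkqqtdkqtkq" (len 11), cursors c1@4 c2@4 c4@8 c3@11, authorship 1212..44.33
After op 6 (insert('z')): buffer="kkqqzztdkqztkqz" (len 15), cursors c1@6 c2@6 c4@11 c3@15, authorship 121212..444.333
After op 7 (insert('z')): buffer="kkqqzzzztdkqzztkqzz" (len 19), cursors c1@8 c2@8 c4@14 c3@19, authorship 12121212..4444.3333

Answer: 8 8 19 14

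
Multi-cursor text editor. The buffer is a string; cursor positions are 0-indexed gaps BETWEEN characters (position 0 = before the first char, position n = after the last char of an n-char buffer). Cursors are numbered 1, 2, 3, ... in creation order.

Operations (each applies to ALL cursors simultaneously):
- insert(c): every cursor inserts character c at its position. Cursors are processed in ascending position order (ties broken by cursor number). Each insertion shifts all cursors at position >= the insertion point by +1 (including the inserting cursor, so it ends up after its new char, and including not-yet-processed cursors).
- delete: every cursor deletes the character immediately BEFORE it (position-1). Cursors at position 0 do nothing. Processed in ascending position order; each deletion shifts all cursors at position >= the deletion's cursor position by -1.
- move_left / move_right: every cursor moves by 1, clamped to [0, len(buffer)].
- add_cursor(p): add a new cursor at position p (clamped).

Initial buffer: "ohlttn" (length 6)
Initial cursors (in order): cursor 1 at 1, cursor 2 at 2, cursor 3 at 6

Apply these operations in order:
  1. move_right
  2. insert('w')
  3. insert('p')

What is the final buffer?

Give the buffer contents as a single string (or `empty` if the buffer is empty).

Answer: ohwplwpttnwp

Derivation:
After op 1 (move_right): buffer="ohlttn" (len 6), cursors c1@2 c2@3 c3@6, authorship ......
After op 2 (insert('w')): buffer="ohwlwttnw" (len 9), cursors c1@3 c2@5 c3@9, authorship ..1.2...3
After op 3 (insert('p')): buffer="ohwplwpttnwp" (len 12), cursors c1@4 c2@7 c3@12, authorship ..11.22...33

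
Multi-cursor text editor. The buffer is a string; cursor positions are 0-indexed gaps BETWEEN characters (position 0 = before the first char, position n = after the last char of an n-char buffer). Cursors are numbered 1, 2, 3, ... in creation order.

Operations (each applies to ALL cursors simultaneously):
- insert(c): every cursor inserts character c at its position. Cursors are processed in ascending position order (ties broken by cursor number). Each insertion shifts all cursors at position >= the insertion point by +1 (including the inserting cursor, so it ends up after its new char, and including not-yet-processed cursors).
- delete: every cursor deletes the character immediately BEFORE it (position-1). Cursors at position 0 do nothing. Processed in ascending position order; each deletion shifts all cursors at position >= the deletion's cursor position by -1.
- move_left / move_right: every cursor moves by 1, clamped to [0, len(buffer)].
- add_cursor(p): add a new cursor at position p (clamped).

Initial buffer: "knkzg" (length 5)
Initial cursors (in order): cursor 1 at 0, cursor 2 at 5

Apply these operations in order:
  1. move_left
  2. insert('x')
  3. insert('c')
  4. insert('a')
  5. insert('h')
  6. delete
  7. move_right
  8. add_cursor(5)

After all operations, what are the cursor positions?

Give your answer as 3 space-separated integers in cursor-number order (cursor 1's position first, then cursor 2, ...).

After op 1 (move_left): buffer="knkzg" (len 5), cursors c1@0 c2@4, authorship .....
After op 2 (insert('x')): buffer="xknkzxg" (len 7), cursors c1@1 c2@6, authorship 1....2.
After op 3 (insert('c')): buffer="xcknkzxcg" (len 9), cursors c1@2 c2@8, authorship 11....22.
After op 4 (insert('a')): buffer="xcaknkzxcag" (len 11), cursors c1@3 c2@10, authorship 111....222.
After op 5 (insert('h')): buffer="xcahknkzxcahg" (len 13), cursors c1@4 c2@12, authorship 1111....2222.
After op 6 (delete): buffer="xcaknkzxcag" (len 11), cursors c1@3 c2@10, authorship 111....222.
After op 7 (move_right): buffer="xcaknkzxcag" (len 11), cursors c1@4 c2@11, authorship 111....222.
After op 8 (add_cursor(5)): buffer="xcaknkzxcag" (len 11), cursors c1@4 c3@5 c2@11, authorship 111....222.

Answer: 4 11 5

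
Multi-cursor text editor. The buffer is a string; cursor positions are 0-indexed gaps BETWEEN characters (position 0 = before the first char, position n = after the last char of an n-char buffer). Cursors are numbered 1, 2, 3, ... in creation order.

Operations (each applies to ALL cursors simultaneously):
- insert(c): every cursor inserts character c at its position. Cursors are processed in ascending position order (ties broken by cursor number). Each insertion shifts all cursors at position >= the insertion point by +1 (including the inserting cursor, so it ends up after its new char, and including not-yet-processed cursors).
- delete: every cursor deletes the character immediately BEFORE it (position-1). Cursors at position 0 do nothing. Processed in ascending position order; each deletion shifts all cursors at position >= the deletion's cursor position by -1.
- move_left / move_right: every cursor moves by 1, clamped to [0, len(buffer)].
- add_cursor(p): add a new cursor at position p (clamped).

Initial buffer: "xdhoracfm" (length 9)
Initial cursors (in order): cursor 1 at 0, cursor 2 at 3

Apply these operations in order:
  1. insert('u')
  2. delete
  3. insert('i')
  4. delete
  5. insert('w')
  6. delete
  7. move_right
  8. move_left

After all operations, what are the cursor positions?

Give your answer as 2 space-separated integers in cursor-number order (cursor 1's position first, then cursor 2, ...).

After op 1 (insert('u')): buffer="uxdhuoracfm" (len 11), cursors c1@1 c2@5, authorship 1...2......
After op 2 (delete): buffer="xdhoracfm" (len 9), cursors c1@0 c2@3, authorship .........
After op 3 (insert('i')): buffer="ixdhioracfm" (len 11), cursors c1@1 c2@5, authorship 1...2......
After op 4 (delete): buffer="xdhoracfm" (len 9), cursors c1@0 c2@3, authorship .........
After op 5 (insert('w')): buffer="wxdhworacfm" (len 11), cursors c1@1 c2@5, authorship 1...2......
After op 6 (delete): buffer="xdhoracfm" (len 9), cursors c1@0 c2@3, authorship .........
After op 7 (move_right): buffer="xdhoracfm" (len 9), cursors c1@1 c2@4, authorship .........
After op 8 (move_left): buffer="xdhoracfm" (len 9), cursors c1@0 c2@3, authorship .........

Answer: 0 3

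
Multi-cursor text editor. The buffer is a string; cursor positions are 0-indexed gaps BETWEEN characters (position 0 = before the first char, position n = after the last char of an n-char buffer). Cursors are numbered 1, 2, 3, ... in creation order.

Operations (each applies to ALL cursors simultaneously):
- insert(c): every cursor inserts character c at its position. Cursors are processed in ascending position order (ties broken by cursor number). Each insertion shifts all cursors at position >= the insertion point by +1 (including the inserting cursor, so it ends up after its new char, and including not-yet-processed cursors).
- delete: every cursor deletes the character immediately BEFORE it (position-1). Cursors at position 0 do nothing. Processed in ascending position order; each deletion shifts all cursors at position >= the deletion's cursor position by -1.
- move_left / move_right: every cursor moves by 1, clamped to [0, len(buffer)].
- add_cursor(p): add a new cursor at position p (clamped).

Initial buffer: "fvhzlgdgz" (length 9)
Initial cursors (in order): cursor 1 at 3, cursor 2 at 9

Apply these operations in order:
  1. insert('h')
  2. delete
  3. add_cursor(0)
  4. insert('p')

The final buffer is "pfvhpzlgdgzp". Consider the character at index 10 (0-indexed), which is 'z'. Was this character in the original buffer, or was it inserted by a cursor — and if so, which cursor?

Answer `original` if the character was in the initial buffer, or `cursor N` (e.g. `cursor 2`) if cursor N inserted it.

After op 1 (insert('h')): buffer="fvhhzlgdgzh" (len 11), cursors c1@4 c2@11, authorship ...1......2
After op 2 (delete): buffer="fvhzlgdgz" (len 9), cursors c1@3 c2@9, authorship .........
After op 3 (add_cursor(0)): buffer="fvhzlgdgz" (len 9), cursors c3@0 c1@3 c2@9, authorship .........
After op 4 (insert('p')): buffer="pfvhpzlgdgzp" (len 12), cursors c3@1 c1@5 c2@12, authorship 3...1......2
Authorship (.=original, N=cursor N): 3 . . . 1 . . . . . . 2
Index 10: author = original

Answer: original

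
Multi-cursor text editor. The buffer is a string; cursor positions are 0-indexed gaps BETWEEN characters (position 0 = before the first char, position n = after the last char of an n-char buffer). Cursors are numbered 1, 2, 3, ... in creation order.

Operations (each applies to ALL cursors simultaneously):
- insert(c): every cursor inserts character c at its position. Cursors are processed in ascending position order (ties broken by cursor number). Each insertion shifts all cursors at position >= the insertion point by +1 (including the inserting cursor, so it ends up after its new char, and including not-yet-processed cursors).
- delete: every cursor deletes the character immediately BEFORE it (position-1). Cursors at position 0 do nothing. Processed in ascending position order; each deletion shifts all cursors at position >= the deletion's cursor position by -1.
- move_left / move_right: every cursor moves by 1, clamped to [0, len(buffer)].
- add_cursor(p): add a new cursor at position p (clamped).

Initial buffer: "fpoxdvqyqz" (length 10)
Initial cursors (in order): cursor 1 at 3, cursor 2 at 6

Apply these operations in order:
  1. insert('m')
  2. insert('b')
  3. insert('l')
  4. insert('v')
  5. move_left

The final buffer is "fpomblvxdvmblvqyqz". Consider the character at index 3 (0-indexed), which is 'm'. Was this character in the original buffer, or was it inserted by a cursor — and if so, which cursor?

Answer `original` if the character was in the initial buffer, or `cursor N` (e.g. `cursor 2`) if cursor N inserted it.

After op 1 (insert('m')): buffer="fpomxdvmqyqz" (len 12), cursors c1@4 c2@8, authorship ...1...2....
After op 2 (insert('b')): buffer="fpombxdvmbqyqz" (len 14), cursors c1@5 c2@10, authorship ...11...22....
After op 3 (insert('l')): buffer="fpomblxdvmblqyqz" (len 16), cursors c1@6 c2@12, authorship ...111...222....
After op 4 (insert('v')): buffer="fpomblvxdvmblvqyqz" (len 18), cursors c1@7 c2@14, authorship ...1111...2222....
After op 5 (move_left): buffer="fpomblvxdvmblvqyqz" (len 18), cursors c1@6 c2@13, authorship ...1111...2222....
Authorship (.=original, N=cursor N): . . . 1 1 1 1 . . . 2 2 2 2 . . . .
Index 3: author = 1

Answer: cursor 1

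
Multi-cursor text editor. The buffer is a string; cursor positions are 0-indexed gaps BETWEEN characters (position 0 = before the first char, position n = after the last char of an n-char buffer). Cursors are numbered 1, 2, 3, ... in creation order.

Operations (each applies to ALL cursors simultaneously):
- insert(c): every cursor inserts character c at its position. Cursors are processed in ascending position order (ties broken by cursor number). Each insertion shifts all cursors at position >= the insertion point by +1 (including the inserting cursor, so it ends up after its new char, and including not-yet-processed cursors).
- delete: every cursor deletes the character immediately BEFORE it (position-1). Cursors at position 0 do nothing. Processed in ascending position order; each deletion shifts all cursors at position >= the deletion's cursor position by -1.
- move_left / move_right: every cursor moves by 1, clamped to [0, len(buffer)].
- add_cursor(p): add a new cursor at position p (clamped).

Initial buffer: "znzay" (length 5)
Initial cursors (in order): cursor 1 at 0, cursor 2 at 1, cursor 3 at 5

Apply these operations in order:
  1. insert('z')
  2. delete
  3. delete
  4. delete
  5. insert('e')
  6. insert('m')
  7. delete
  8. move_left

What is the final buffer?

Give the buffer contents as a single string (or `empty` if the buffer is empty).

Answer: eenze

Derivation:
After op 1 (insert('z')): buffer="zzznzayz" (len 8), cursors c1@1 c2@3 c3@8, authorship 1.2....3
After op 2 (delete): buffer="znzay" (len 5), cursors c1@0 c2@1 c3@5, authorship .....
After op 3 (delete): buffer="nza" (len 3), cursors c1@0 c2@0 c3@3, authorship ...
After op 4 (delete): buffer="nz" (len 2), cursors c1@0 c2@0 c3@2, authorship ..
After op 5 (insert('e')): buffer="eenze" (len 5), cursors c1@2 c2@2 c3@5, authorship 12..3
After op 6 (insert('m')): buffer="eemmnzem" (len 8), cursors c1@4 c2@4 c3@8, authorship 1212..33
After op 7 (delete): buffer="eenze" (len 5), cursors c1@2 c2@2 c3@5, authorship 12..3
After op 8 (move_left): buffer="eenze" (len 5), cursors c1@1 c2@1 c3@4, authorship 12..3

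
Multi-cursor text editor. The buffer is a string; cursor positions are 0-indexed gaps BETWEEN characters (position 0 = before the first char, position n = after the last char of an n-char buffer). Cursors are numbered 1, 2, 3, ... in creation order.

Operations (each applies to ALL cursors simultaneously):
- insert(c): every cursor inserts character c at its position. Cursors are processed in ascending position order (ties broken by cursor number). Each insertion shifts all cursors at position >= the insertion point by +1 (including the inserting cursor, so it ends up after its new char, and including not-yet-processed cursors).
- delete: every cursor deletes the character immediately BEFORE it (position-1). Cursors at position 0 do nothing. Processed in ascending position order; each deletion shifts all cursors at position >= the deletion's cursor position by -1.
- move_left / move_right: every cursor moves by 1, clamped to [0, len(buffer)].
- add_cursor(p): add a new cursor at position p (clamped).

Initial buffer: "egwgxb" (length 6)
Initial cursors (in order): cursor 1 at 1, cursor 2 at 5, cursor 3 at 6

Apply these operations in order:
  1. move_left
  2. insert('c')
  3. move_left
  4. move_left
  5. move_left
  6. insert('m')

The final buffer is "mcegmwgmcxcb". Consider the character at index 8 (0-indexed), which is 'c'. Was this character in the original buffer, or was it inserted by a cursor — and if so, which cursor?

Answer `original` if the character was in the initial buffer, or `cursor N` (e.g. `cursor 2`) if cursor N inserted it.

Answer: cursor 2

Derivation:
After op 1 (move_left): buffer="egwgxb" (len 6), cursors c1@0 c2@4 c3@5, authorship ......
After op 2 (insert('c')): buffer="cegwgcxcb" (len 9), cursors c1@1 c2@6 c3@8, authorship 1....2.3.
After op 3 (move_left): buffer="cegwgcxcb" (len 9), cursors c1@0 c2@5 c3@7, authorship 1....2.3.
After op 4 (move_left): buffer="cegwgcxcb" (len 9), cursors c1@0 c2@4 c3@6, authorship 1....2.3.
After op 5 (move_left): buffer="cegwgcxcb" (len 9), cursors c1@0 c2@3 c3@5, authorship 1....2.3.
After op 6 (insert('m')): buffer="mcegmwgmcxcb" (len 12), cursors c1@1 c2@5 c3@8, authorship 11..2..32.3.
Authorship (.=original, N=cursor N): 1 1 . . 2 . . 3 2 . 3 .
Index 8: author = 2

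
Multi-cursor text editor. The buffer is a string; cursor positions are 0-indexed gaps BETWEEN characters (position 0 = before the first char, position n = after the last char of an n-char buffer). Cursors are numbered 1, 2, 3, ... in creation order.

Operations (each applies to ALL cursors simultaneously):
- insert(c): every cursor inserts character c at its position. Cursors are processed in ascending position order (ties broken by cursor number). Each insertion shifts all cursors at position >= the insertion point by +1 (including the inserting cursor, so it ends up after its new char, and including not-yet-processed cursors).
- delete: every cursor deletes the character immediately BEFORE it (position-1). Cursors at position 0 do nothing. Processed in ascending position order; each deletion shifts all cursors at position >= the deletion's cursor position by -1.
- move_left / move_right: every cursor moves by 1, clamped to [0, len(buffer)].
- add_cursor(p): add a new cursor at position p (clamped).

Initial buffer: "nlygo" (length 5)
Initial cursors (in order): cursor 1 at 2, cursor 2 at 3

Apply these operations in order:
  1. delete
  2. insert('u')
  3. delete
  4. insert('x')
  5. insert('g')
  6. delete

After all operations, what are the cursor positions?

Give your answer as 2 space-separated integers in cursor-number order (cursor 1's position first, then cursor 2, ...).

After op 1 (delete): buffer="ngo" (len 3), cursors c1@1 c2@1, authorship ...
After op 2 (insert('u')): buffer="nuugo" (len 5), cursors c1@3 c2@3, authorship .12..
After op 3 (delete): buffer="ngo" (len 3), cursors c1@1 c2@1, authorship ...
After op 4 (insert('x')): buffer="nxxgo" (len 5), cursors c1@3 c2@3, authorship .12..
After op 5 (insert('g')): buffer="nxxgggo" (len 7), cursors c1@5 c2@5, authorship .1212..
After op 6 (delete): buffer="nxxgo" (len 5), cursors c1@3 c2@3, authorship .12..

Answer: 3 3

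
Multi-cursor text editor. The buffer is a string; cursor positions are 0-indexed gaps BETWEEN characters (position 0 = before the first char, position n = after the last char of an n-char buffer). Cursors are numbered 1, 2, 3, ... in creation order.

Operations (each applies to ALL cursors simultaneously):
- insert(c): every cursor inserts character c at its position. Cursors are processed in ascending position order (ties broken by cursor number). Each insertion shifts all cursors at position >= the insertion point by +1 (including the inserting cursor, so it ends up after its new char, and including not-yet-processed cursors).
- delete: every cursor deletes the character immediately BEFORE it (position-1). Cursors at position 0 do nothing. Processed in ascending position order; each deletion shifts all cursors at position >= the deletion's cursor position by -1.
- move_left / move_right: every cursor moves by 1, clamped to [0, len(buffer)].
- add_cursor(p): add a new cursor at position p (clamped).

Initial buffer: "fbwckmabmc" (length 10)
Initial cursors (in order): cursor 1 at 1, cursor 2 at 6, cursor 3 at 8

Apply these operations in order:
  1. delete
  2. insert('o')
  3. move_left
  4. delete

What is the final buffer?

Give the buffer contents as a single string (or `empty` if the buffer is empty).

Answer: obwcoomc

Derivation:
After op 1 (delete): buffer="bwckamc" (len 7), cursors c1@0 c2@4 c3@5, authorship .......
After op 2 (insert('o')): buffer="obwckoaomc" (len 10), cursors c1@1 c2@6 c3@8, authorship 1....2.3..
After op 3 (move_left): buffer="obwckoaomc" (len 10), cursors c1@0 c2@5 c3@7, authorship 1....2.3..
After op 4 (delete): buffer="obwcoomc" (len 8), cursors c1@0 c2@4 c3@5, authorship 1...23..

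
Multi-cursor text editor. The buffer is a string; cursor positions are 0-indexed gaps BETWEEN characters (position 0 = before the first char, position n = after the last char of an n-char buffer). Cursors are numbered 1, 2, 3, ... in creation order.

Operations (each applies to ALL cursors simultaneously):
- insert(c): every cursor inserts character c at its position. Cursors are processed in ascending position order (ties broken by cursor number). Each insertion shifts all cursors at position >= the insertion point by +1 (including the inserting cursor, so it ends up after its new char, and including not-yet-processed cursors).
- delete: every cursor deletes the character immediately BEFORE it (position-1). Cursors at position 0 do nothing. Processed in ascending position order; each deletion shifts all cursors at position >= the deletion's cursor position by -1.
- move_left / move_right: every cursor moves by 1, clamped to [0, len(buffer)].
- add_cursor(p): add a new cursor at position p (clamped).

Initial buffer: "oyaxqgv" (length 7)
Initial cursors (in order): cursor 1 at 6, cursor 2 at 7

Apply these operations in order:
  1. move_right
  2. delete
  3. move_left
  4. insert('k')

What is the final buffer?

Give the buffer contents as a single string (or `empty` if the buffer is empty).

After op 1 (move_right): buffer="oyaxqgv" (len 7), cursors c1@7 c2@7, authorship .......
After op 2 (delete): buffer="oyaxq" (len 5), cursors c1@5 c2@5, authorship .....
After op 3 (move_left): buffer="oyaxq" (len 5), cursors c1@4 c2@4, authorship .....
After op 4 (insert('k')): buffer="oyaxkkq" (len 7), cursors c1@6 c2@6, authorship ....12.

Answer: oyaxkkq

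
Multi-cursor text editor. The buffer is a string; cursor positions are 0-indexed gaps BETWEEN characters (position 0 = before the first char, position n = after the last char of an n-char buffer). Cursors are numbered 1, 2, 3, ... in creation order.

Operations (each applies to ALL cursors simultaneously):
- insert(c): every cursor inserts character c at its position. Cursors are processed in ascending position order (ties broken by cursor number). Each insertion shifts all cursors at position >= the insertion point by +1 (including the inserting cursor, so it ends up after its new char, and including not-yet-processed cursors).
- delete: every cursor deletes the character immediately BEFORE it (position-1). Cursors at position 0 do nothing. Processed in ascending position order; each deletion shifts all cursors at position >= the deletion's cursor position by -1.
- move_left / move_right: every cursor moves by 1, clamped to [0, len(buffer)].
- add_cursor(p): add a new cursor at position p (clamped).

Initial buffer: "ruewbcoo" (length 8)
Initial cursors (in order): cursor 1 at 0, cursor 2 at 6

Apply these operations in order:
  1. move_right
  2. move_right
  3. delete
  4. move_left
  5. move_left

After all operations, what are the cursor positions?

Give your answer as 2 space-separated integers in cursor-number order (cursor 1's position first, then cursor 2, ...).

Answer: 0 4

Derivation:
After op 1 (move_right): buffer="ruewbcoo" (len 8), cursors c1@1 c2@7, authorship ........
After op 2 (move_right): buffer="ruewbcoo" (len 8), cursors c1@2 c2@8, authorship ........
After op 3 (delete): buffer="rewbco" (len 6), cursors c1@1 c2@6, authorship ......
After op 4 (move_left): buffer="rewbco" (len 6), cursors c1@0 c2@5, authorship ......
After op 5 (move_left): buffer="rewbco" (len 6), cursors c1@0 c2@4, authorship ......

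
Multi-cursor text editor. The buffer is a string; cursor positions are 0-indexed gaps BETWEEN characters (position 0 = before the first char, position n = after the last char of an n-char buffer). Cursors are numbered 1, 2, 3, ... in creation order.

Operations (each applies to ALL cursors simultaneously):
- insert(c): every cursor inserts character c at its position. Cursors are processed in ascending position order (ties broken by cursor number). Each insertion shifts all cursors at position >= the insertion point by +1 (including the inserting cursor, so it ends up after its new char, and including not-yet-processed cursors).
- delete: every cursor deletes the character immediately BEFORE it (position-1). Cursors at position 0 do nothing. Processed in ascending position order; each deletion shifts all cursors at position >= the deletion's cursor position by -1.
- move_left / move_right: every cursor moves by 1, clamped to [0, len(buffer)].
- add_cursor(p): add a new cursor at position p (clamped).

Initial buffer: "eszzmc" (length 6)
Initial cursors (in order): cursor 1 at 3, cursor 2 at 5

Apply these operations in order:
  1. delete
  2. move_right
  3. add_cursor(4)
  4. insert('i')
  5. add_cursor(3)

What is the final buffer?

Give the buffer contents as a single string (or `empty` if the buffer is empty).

After op 1 (delete): buffer="eszc" (len 4), cursors c1@2 c2@3, authorship ....
After op 2 (move_right): buffer="eszc" (len 4), cursors c1@3 c2@4, authorship ....
After op 3 (add_cursor(4)): buffer="eszc" (len 4), cursors c1@3 c2@4 c3@4, authorship ....
After op 4 (insert('i')): buffer="eszicii" (len 7), cursors c1@4 c2@7 c3@7, authorship ...1.23
After op 5 (add_cursor(3)): buffer="eszicii" (len 7), cursors c4@3 c1@4 c2@7 c3@7, authorship ...1.23

Answer: eszicii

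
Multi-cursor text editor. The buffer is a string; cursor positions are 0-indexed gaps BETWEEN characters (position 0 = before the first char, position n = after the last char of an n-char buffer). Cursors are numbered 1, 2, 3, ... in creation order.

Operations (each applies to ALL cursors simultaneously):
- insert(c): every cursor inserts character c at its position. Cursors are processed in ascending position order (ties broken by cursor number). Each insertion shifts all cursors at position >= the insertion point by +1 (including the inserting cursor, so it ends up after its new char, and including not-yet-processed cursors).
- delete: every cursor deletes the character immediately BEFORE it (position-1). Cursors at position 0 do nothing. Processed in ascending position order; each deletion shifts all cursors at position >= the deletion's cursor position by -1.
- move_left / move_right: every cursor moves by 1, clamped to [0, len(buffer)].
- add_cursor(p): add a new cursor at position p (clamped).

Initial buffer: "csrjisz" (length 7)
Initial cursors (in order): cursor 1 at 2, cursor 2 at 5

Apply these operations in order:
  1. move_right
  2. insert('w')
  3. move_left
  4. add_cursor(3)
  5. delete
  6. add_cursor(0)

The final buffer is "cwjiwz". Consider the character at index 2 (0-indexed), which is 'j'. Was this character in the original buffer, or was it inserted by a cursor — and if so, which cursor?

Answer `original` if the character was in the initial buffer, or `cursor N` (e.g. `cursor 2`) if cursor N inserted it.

Answer: original

Derivation:
After op 1 (move_right): buffer="csrjisz" (len 7), cursors c1@3 c2@6, authorship .......
After op 2 (insert('w')): buffer="csrwjiswz" (len 9), cursors c1@4 c2@8, authorship ...1...2.
After op 3 (move_left): buffer="csrwjiswz" (len 9), cursors c1@3 c2@7, authorship ...1...2.
After op 4 (add_cursor(3)): buffer="csrwjiswz" (len 9), cursors c1@3 c3@3 c2@7, authorship ...1...2.
After op 5 (delete): buffer="cwjiwz" (len 6), cursors c1@1 c3@1 c2@4, authorship .1..2.
After op 6 (add_cursor(0)): buffer="cwjiwz" (len 6), cursors c4@0 c1@1 c3@1 c2@4, authorship .1..2.
Authorship (.=original, N=cursor N): . 1 . . 2 .
Index 2: author = original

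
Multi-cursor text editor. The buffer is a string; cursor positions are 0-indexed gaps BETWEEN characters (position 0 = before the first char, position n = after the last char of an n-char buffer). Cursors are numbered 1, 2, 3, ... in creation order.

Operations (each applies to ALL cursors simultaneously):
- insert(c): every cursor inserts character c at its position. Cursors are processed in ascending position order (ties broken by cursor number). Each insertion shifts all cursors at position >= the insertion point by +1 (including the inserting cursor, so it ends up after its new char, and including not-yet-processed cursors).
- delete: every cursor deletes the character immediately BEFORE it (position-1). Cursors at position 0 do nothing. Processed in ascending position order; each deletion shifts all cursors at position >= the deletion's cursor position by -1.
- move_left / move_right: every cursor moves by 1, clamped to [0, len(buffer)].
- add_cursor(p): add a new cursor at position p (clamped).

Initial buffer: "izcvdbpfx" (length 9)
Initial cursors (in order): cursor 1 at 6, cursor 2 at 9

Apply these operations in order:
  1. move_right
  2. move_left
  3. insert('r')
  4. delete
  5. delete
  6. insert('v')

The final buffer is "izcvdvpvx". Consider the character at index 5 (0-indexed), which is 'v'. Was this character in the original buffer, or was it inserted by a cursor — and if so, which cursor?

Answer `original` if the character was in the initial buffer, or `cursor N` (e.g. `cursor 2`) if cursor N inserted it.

Answer: cursor 1

Derivation:
After op 1 (move_right): buffer="izcvdbpfx" (len 9), cursors c1@7 c2@9, authorship .........
After op 2 (move_left): buffer="izcvdbpfx" (len 9), cursors c1@6 c2@8, authorship .........
After op 3 (insert('r')): buffer="izcvdbrpfrx" (len 11), cursors c1@7 c2@10, authorship ......1..2.
After op 4 (delete): buffer="izcvdbpfx" (len 9), cursors c1@6 c2@8, authorship .........
After op 5 (delete): buffer="izcvdpx" (len 7), cursors c1@5 c2@6, authorship .......
After op 6 (insert('v')): buffer="izcvdvpvx" (len 9), cursors c1@6 c2@8, authorship .....1.2.
Authorship (.=original, N=cursor N): . . . . . 1 . 2 .
Index 5: author = 1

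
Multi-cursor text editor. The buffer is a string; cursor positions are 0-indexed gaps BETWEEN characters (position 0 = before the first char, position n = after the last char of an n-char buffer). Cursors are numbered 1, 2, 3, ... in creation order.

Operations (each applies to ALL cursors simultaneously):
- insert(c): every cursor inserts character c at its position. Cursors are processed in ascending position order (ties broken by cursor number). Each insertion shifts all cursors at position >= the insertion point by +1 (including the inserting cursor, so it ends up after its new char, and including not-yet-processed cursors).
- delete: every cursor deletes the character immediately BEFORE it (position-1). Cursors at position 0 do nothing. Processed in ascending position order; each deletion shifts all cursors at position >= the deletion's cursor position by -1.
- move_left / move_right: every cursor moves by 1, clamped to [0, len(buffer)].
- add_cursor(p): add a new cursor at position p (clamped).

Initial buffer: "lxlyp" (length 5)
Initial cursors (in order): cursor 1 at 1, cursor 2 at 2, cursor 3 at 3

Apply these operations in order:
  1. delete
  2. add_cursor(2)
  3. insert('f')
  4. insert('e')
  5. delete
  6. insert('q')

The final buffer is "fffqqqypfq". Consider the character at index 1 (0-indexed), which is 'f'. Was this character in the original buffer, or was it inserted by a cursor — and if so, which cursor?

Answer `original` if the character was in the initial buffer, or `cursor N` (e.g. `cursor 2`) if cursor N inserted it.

After op 1 (delete): buffer="yp" (len 2), cursors c1@0 c2@0 c3@0, authorship ..
After op 2 (add_cursor(2)): buffer="yp" (len 2), cursors c1@0 c2@0 c3@0 c4@2, authorship ..
After op 3 (insert('f')): buffer="fffypf" (len 6), cursors c1@3 c2@3 c3@3 c4@6, authorship 123..4
After op 4 (insert('e')): buffer="fffeeeypfe" (len 10), cursors c1@6 c2@6 c3@6 c4@10, authorship 123123..44
After op 5 (delete): buffer="fffypf" (len 6), cursors c1@3 c2@3 c3@3 c4@6, authorship 123..4
After op 6 (insert('q')): buffer="fffqqqypfq" (len 10), cursors c1@6 c2@6 c3@6 c4@10, authorship 123123..44
Authorship (.=original, N=cursor N): 1 2 3 1 2 3 . . 4 4
Index 1: author = 2

Answer: cursor 2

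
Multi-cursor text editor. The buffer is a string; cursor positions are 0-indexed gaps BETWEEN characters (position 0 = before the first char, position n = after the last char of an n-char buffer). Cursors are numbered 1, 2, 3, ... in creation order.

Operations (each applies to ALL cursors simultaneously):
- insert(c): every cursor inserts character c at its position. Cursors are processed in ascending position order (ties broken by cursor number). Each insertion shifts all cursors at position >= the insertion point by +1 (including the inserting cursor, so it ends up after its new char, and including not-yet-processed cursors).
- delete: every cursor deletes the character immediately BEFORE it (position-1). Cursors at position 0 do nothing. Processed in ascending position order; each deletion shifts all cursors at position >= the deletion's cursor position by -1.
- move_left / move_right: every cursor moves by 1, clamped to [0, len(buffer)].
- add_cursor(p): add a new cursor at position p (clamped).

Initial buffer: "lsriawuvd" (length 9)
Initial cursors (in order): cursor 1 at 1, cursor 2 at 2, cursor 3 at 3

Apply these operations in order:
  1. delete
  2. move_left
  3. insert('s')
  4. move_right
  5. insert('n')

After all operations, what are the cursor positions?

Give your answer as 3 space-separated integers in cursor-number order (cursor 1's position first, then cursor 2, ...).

After op 1 (delete): buffer="iawuvd" (len 6), cursors c1@0 c2@0 c3@0, authorship ......
After op 2 (move_left): buffer="iawuvd" (len 6), cursors c1@0 c2@0 c3@0, authorship ......
After op 3 (insert('s')): buffer="sssiawuvd" (len 9), cursors c1@3 c2@3 c3@3, authorship 123......
After op 4 (move_right): buffer="sssiawuvd" (len 9), cursors c1@4 c2@4 c3@4, authorship 123......
After op 5 (insert('n')): buffer="sssinnnawuvd" (len 12), cursors c1@7 c2@7 c3@7, authorship 123.123.....

Answer: 7 7 7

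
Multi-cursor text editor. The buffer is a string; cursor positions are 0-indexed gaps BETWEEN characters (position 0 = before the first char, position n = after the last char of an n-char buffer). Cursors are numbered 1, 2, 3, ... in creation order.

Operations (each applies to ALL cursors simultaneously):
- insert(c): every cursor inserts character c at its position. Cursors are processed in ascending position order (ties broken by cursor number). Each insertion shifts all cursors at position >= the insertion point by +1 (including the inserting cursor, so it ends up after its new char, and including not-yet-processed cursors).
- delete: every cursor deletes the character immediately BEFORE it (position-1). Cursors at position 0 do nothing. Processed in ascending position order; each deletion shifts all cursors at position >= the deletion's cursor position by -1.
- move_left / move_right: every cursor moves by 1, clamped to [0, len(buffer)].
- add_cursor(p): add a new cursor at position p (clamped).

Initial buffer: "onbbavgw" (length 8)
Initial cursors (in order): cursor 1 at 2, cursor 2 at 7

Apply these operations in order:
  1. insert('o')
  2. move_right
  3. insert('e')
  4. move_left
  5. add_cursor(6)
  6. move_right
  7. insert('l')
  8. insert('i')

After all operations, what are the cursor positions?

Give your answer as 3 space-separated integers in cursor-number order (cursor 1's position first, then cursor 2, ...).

After op 1 (insert('o')): buffer="onobbavgow" (len 10), cursors c1@3 c2@9, authorship ..1.....2.
After op 2 (move_right): buffer="onobbavgow" (len 10), cursors c1@4 c2@10, authorship ..1.....2.
After op 3 (insert('e')): buffer="onobebavgowe" (len 12), cursors c1@5 c2@12, authorship ..1.1....2.2
After op 4 (move_left): buffer="onobebavgowe" (len 12), cursors c1@4 c2@11, authorship ..1.1....2.2
After op 5 (add_cursor(6)): buffer="onobebavgowe" (len 12), cursors c1@4 c3@6 c2@11, authorship ..1.1....2.2
After op 6 (move_right): buffer="onobebavgowe" (len 12), cursors c1@5 c3@7 c2@12, authorship ..1.1....2.2
After op 7 (insert('l')): buffer="onobelbalvgowel" (len 15), cursors c1@6 c3@9 c2@15, authorship ..1.11..3..2.22
After op 8 (insert('i')): buffer="onobelibalivgoweli" (len 18), cursors c1@7 c3@11 c2@18, authorship ..1.111..33..2.222

Answer: 7 18 11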